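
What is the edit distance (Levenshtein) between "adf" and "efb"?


Computing edit distance: "adf" -> "efb"
DP table:
           e    f    b
      0    1    2    3
  a   1    1    2    3
  d   2    2    2    3
  f   3    3    2    3
Edit distance = dp[3][3] = 3

3


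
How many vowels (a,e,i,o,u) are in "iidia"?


Input: iidia
Checking each character:
  'i' at position 0: vowel (running total: 1)
  'i' at position 1: vowel (running total: 2)
  'd' at position 2: consonant
  'i' at position 3: vowel (running total: 3)
  'a' at position 4: vowel (running total: 4)
Total vowels: 4

4


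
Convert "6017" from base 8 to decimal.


Input: "6017" in base 8
Positional expansion:
  Digit '6' (value 6) x 8^3 = 3072
  Digit '0' (value 0) x 8^2 = 0
  Digit '1' (value 1) x 8^1 = 8
  Digit '7' (value 7) x 8^0 = 7
Sum = 3087

3087


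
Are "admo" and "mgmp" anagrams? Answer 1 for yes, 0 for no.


Strings: "admo", "mgmp"
Sorted first:  admo
Sorted second: gmmp
Differ at position 0: 'a' vs 'g' => not anagrams

0


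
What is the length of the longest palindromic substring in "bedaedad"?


Input: "bedaedad"
Checking substrings for palindromes:
  [5:8] "dad" (len 3) => palindrome
Longest palindromic substring: "dad" with length 3

3


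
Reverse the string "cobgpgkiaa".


Input: cobgpgkiaa
Reading characters right to left:
  Position 9: 'a'
  Position 8: 'a'
  Position 7: 'i'
  Position 6: 'k'
  Position 5: 'g'
  Position 4: 'p'
  Position 3: 'g'
  Position 2: 'b'
  Position 1: 'o'
  Position 0: 'c'
Reversed: aaikgpgboc

aaikgpgboc


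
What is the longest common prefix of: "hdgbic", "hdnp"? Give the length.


Words: hdgbic, hdnp
  Position 0: all 'h' => match
  Position 1: all 'd' => match
  Position 2: ('g', 'n') => mismatch, stop
LCP = "hd" (length 2)

2


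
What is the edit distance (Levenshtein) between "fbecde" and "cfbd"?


Computing edit distance: "fbecde" -> "cfbd"
DP table:
           c    f    b    d
      0    1    2    3    4
  f   1    1    1    2    3
  b   2    2    2    1    2
  e   3    3    3    2    2
  c   4    3    4    3    3
  d   5    4    4    4    3
  e   6    5    5    5    4
Edit distance = dp[6][4] = 4

4


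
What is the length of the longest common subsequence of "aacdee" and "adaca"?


LCS of "aacdee" and "adaca"
DP table:
           a    d    a    c    a
      0    0    0    0    0    0
  a   0    1    1    1    1    1
  a   0    1    1    2    2    2
  c   0    1    1    2    3    3
  d   0    1    2    2    3    3
  e   0    1    2    2    3    3
  e   0    1    2    2    3    3
LCS length = dp[6][5] = 3

3


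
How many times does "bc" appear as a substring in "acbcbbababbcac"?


Searching for "bc" in "acbcbbababbcac"
Scanning each position:
  Position 0: "ac" => no
  Position 1: "cb" => no
  Position 2: "bc" => MATCH
  Position 3: "cb" => no
  Position 4: "bb" => no
  Position 5: "ba" => no
  Position 6: "ab" => no
  Position 7: "ba" => no
  Position 8: "ab" => no
  Position 9: "bb" => no
  Position 10: "bc" => MATCH
  Position 11: "ca" => no
  Position 12: "ac" => no
Total occurrences: 2

2


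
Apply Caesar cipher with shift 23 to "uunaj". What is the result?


Caesar cipher: shift "uunaj" by 23
  'u' (pos 20) + 23 = pos 17 = 'r'
  'u' (pos 20) + 23 = pos 17 = 'r'
  'n' (pos 13) + 23 = pos 10 = 'k'
  'a' (pos 0) + 23 = pos 23 = 'x'
  'j' (pos 9) + 23 = pos 6 = 'g'
Result: rrkxg

rrkxg


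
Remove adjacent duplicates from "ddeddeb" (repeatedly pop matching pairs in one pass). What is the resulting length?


Input: ddeddeb
Stack-based adjacent duplicate removal:
  Read 'd': push. Stack: d
  Read 'd': matches stack top 'd' => pop. Stack: (empty)
  Read 'e': push. Stack: e
  Read 'd': push. Stack: ed
  Read 'd': matches stack top 'd' => pop. Stack: e
  Read 'e': matches stack top 'e' => pop. Stack: (empty)
  Read 'b': push. Stack: b
Final stack: "b" (length 1)

1


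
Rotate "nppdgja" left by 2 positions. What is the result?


Input: "nppdgja", rotate left by 2
First 2 characters: "np"
Remaining characters: "pdgja"
Concatenate remaining + first: "pdgja" + "np" = "pdgjanp"

pdgjanp


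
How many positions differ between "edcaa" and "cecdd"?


Comparing "edcaa" and "cecdd" position by position:
  Position 0: 'e' vs 'c' => DIFFER
  Position 1: 'd' vs 'e' => DIFFER
  Position 2: 'c' vs 'c' => same
  Position 3: 'a' vs 'd' => DIFFER
  Position 4: 'a' vs 'd' => DIFFER
Positions that differ: 4

4


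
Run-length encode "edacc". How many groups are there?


Input: edacc
Scanning for consecutive runs:
  Group 1: 'e' x 1 (positions 0-0)
  Group 2: 'd' x 1 (positions 1-1)
  Group 3: 'a' x 1 (positions 2-2)
  Group 4: 'c' x 2 (positions 3-4)
Total groups: 4

4


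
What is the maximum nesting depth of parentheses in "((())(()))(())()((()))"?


Input: "((())(()))(())()((()))"
Tracking depth:
  Position 0 '(': depth becomes 1
  Position 1 '(': depth becomes 2
  Position 2 '(': depth becomes 3
  Position 3 ')': depth becomes 2
  Position 4 ')': depth becomes 1
  Position 5 '(': depth becomes 2
  Position 6 '(': depth becomes 3
  Position 7 ')': depth becomes 2
  Position 8 ')': depth becomes 1
  Position 9 ')': depth becomes 0
  Position 10 '(': depth becomes 1
  Position 11 '(': depth becomes 2
  Position 12 ')': depth becomes 1
  Position 13 ')': depth becomes 0
  Position 14 '(': depth becomes 1
  Position 15 ')': depth becomes 0
  Position 16 '(': depth becomes 1
  Position 17 '(': depth becomes 2
  Position 18 '(': depth becomes 3
  Position 19 ')': depth becomes 2
  Position 20 ')': depth becomes 1
  Position 21 ')': depth becomes 0
Maximum depth reached: 3

3


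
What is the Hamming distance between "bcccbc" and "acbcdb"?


Comparing "bcccbc" and "acbcdb" position by position:
  Position 0: 'b' vs 'a' => differ
  Position 1: 'c' vs 'c' => same
  Position 2: 'c' vs 'b' => differ
  Position 3: 'c' vs 'c' => same
  Position 4: 'b' vs 'd' => differ
  Position 5: 'c' vs 'b' => differ
Total differences (Hamming distance): 4

4


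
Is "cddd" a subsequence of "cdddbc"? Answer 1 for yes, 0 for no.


Check if "cddd" is a subsequence of "cdddbc"
Greedy scan:
  Position 0 ('c'): matches sub[0] = 'c'
  Position 1 ('d'): matches sub[1] = 'd'
  Position 2 ('d'): matches sub[2] = 'd'
  Position 3 ('d'): matches sub[3] = 'd'
  Position 4 ('b'): no match needed
  Position 5 ('c'): no match needed
All 4 characters matched => is a subsequence

1


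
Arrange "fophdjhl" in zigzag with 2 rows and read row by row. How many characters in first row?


Zigzag "fophdjhl" into 2 rows:
Placing characters:
  'f' => row 0
  'o' => row 1
  'p' => row 0
  'h' => row 1
  'd' => row 0
  'j' => row 1
  'h' => row 0
  'l' => row 1
Rows:
  Row 0: "fpdh"
  Row 1: "ohjl"
First row length: 4

4


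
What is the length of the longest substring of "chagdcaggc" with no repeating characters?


Input: "chagdcaggc"
Sliding window (track last position of each char):
  Position 0 ('c'): window [0,0] length 1 -- new best
  Position 1 ('h'): window [0,1] length 2 -- new best
  Position 2 ('a'): window [0,2] length 3 -- new best
  Position 3 ('g'): window [0,3] length 4 -- new best
  Position 4 ('d'): window [0,4] length 5 -- new best
  Position 5 ('c'): repeat (last at 0), move window start to 1
  Position 5 ('c'): window [1,5] length 5
  Position 6 ('a'): repeat (last at 2), move window start to 3
  Position 6 ('a'): window [3,6] length 4
  Position 7 ('g'): repeat (last at 3), move window start to 4
  Position 7 ('g'): window [4,7] length 4
  Position 8 ('g'): repeat (last at 7), move window start to 8
  Position 8 ('g'): window [8,8] length 1
  Position 9 ('c'): window [8,9] length 2
Longest substring with no repeats: "chagd" with length 5

5


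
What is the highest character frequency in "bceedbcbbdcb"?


Input: bceedbcbbdcb
Character counts:
  'b': 5
  'c': 3
  'd': 2
  'e': 2
Maximum frequency: 5

5


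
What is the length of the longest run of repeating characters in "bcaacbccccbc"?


Input: "bcaacbccccbc"
Scanning for longest run:
  Position 1 ('c'): new char, reset run to 1
  Position 2 ('a'): new char, reset run to 1
  Position 3 ('a'): continues run of 'a', length=2
  Position 4 ('c'): new char, reset run to 1
  Position 5 ('b'): new char, reset run to 1
  Position 6 ('c'): new char, reset run to 1
  Position 7 ('c'): continues run of 'c', length=2
  Position 8 ('c'): continues run of 'c', length=3
  Position 9 ('c'): continues run of 'c', length=4
  Position 10 ('b'): new char, reset run to 1
  Position 11 ('c'): new char, reset run to 1
Longest run: 'c' with length 4

4


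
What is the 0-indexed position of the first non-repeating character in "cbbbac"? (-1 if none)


Input: cbbbac
Character frequencies:
  'a': 1
  'b': 3
  'c': 2
Scanning left to right for freq == 1:
  Position 0 ('c'): freq=2, skip
  Position 1 ('b'): freq=3, skip
  Position 2 ('b'): freq=3, skip
  Position 3 ('b'): freq=3, skip
  Position 4 ('a'): unique! => answer = 4

4


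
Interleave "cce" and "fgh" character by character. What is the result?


Interleaving "cce" and "fgh":
  Position 0: 'c' from first, 'f' from second => "cf"
  Position 1: 'c' from first, 'g' from second => "cg"
  Position 2: 'e' from first, 'h' from second => "eh"
Result: cfcgeh

cfcgeh


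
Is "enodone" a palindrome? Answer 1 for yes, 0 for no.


Input: enodone
Reversed: enodone
  Compare pos 0 ('e') with pos 6 ('e'): match
  Compare pos 1 ('n') with pos 5 ('n'): match
  Compare pos 2 ('o') with pos 4 ('o'): match
Result: palindrome

1


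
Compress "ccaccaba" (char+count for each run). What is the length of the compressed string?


Input: ccaccaba
Runs:
  'c' x 2 => "c2"
  'a' x 1 => "a1"
  'c' x 2 => "c2"
  'a' x 1 => "a1"
  'b' x 1 => "b1"
  'a' x 1 => "a1"
Compressed: "c2a1c2a1b1a1"
Compressed length: 12

12


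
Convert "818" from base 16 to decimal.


Input: "818" in base 16
Positional expansion:
  Digit '8' (value 8) x 16^2 = 2048
  Digit '1' (value 1) x 16^1 = 16
  Digit '8' (value 8) x 16^0 = 8
Sum = 2072

2072


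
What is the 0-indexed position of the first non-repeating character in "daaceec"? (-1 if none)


Input: daaceec
Character frequencies:
  'a': 2
  'c': 2
  'd': 1
  'e': 2
Scanning left to right for freq == 1:
  Position 0 ('d'): unique! => answer = 0

0


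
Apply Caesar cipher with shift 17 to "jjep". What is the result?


Caesar cipher: shift "jjep" by 17
  'j' (pos 9) + 17 = pos 0 = 'a'
  'j' (pos 9) + 17 = pos 0 = 'a'
  'e' (pos 4) + 17 = pos 21 = 'v'
  'p' (pos 15) + 17 = pos 6 = 'g'
Result: aavg

aavg


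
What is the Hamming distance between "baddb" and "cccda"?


Comparing "baddb" and "cccda" position by position:
  Position 0: 'b' vs 'c' => differ
  Position 1: 'a' vs 'c' => differ
  Position 2: 'd' vs 'c' => differ
  Position 3: 'd' vs 'd' => same
  Position 4: 'b' vs 'a' => differ
Total differences (Hamming distance): 4

4


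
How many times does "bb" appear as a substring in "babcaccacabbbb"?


Searching for "bb" in "babcaccacabbbb"
Scanning each position:
  Position 0: "ba" => no
  Position 1: "ab" => no
  Position 2: "bc" => no
  Position 3: "ca" => no
  Position 4: "ac" => no
  Position 5: "cc" => no
  Position 6: "ca" => no
  Position 7: "ac" => no
  Position 8: "ca" => no
  Position 9: "ab" => no
  Position 10: "bb" => MATCH
  Position 11: "bb" => MATCH
  Position 12: "bb" => MATCH
Total occurrences: 3

3


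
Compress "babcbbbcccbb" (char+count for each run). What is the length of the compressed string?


Input: babcbbbcccbb
Runs:
  'b' x 1 => "b1"
  'a' x 1 => "a1"
  'b' x 1 => "b1"
  'c' x 1 => "c1"
  'b' x 3 => "b3"
  'c' x 3 => "c3"
  'b' x 2 => "b2"
Compressed: "b1a1b1c1b3c3b2"
Compressed length: 14

14


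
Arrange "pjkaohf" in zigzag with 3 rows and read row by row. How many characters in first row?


Zigzag "pjkaohf" into 3 rows:
Placing characters:
  'p' => row 0
  'j' => row 1
  'k' => row 2
  'a' => row 1
  'o' => row 0
  'h' => row 1
  'f' => row 2
Rows:
  Row 0: "po"
  Row 1: "jah"
  Row 2: "kf"
First row length: 2

2


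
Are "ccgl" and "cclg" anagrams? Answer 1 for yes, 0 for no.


Strings: "ccgl", "cclg"
Sorted first:  ccgl
Sorted second: ccgl
Sorted forms match => anagrams

1


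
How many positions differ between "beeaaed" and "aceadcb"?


Comparing "beeaaed" and "aceadcb" position by position:
  Position 0: 'b' vs 'a' => DIFFER
  Position 1: 'e' vs 'c' => DIFFER
  Position 2: 'e' vs 'e' => same
  Position 3: 'a' vs 'a' => same
  Position 4: 'a' vs 'd' => DIFFER
  Position 5: 'e' vs 'c' => DIFFER
  Position 6: 'd' vs 'b' => DIFFER
Positions that differ: 5

5


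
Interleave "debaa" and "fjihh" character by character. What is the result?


Interleaving "debaa" and "fjihh":
  Position 0: 'd' from first, 'f' from second => "df"
  Position 1: 'e' from first, 'j' from second => "ej"
  Position 2: 'b' from first, 'i' from second => "bi"
  Position 3: 'a' from first, 'h' from second => "ah"
  Position 4: 'a' from first, 'h' from second => "ah"
Result: dfejbiahah

dfejbiahah


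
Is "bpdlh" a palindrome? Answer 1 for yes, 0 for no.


Input: bpdlh
Reversed: hldpb
  Compare pos 0 ('b') with pos 4 ('h'): MISMATCH
  Compare pos 1 ('p') with pos 3 ('l'): MISMATCH
Result: not a palindrome

0


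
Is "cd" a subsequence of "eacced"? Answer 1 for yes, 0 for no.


Check if "cd" is a subsequence of "eacced"
Greedy scan:
  Position 0 ('e'): no match needed
  Position 1 ('a'): no match needed
  Position 2 ('c'): matches sub[0] = 'c'
  Position 3 ('c'): no match needed
  Position 4 ('e'): no match needed
  Position 5 ('d'): matches sub[1] = 'd'
All 2 characters matched => is a subsequence

1


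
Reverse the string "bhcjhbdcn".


Input: bhcjhbdcn
Reading characters right to left:
  Position 8: 'n'
  Position 7: 'c'
  Position 6: 'd'
  Position 5: 'b'
  Position 4: 'h'
  Position 3: 'j'
  Position 2: 'c'
  Position 1: 'h'
  Position 0: 'b'
Reversed: ncdbhjchb

ncdbhjchb


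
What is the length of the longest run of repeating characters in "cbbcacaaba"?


Input: "cbbcacaaba"
Scanning for longest run:
  Position 1 ('b'): new char, reset run to 1
  Position 2 ('b'): continues run of 'b', length=2
  Position 3 ('c'): new char, reset run to 1
  Position 4 ('a'): new char, reset run to 1
  Position 5 ('c'): new char, reset run to 1
  Position 6 ('a'): new char, reset run to 1
  Position 7 ('a'): continues run of 'a', length=2
  Position 8 ('b'): new char, reset run to 1
  Position 9 ('a'): new char, reset run to 1
Longest run: 'b' with length 2

2


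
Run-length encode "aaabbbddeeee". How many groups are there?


Input: aaabbbddeeee
Scanning for consecutive runs:
  Group 1: 'a' x 3 (positions 0-2)
  Group 2: 'b' x 3 (positions 3-5)
  Group 3: 'd' x 2 (positions 6-7)
  Group 4: 'e' x 4 (positions 8-11)
Total groups: 4

4


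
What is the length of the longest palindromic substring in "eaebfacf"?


Input: "eaebfacf"
Checking substrings for palindromes:
  [0:3] "eae" (len 3) => palindrome
Longest palindromic substring: "eae" with length 3

3


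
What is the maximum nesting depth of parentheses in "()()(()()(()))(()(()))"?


Input: "()()(()()(()))(()(()))"
Tracking depth:
  Position 0 '(': depth becomes 1
  Position 1 ')': depth becomes 0
  Position 2 '(': depth becomes 1
  Position 3 ')': depth becomes 0
  Position 4 '(': depth becomes 1
  Position 5 '(': depth becomes 2
  Position 6 ')': depth becomes 1
  Position 7 '(': depth becomes 2
  Position 8 ')': depth becomes 1
  Position 9 '(': depth becomes 2
  Position 10 '(': depth becomes 3
  Position 11 ')': depth becomes 2
  Position 12 ')': depth becomes 1
  Position 13 ')': depth becomes 0
  Position 14 '(': depth becomes 1
  Position 15 '(': depth becomes 2
  Position 16 ')': depth becomes 1
  Position 17 '(': depth becomes 2
  Position 18 '(': depth becomes 3
  Position 19 ')': depth becomes 2
  Position 20 ')': depth becomes 1
  Position 21 ')': depth becomes 0
Maximum depth reached: 3

3


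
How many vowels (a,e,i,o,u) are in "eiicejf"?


Input: eiicejf
Checking each character:
  'e' at position 0: vowel (running total: 1)
  'i' at position 1: vowel (running total: 2)
  'i' at position 2: vowel (running total: 3)
  'c' at position 3: consonant
  'e' at position 4: vowel (running total: 4)
  'j' at position 5: consonant
  'f' at position 6: consonant
Total vowels: 4

4


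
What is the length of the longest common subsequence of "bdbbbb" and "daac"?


LCS of "bdbbbb" and "daac"
DP table:
           d    a    a    c
      0    0    0    0    0
  b   0    0    0    0    0
  d   0    1    1    1    1
  b   0    1    1    1    1
  b   0    1    1    1    1
  b   0    1    1    1    1
  b   0    1    1    1    1
LCS length = dp[6][4] = 1

1


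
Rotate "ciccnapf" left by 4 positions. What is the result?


Input: "ciccnapf", rotate left by 4
First 4 characters: "cicc"
Remaining characters: "napf"
Concatenate remaining + first: "napf" + "cicc" = "napfcicc"

napfcicc


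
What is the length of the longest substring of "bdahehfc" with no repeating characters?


Input: "bdahehfc"
Sliding window (track last position of each char):
  Position 0 ('b'): window [0,0] length 1 -- new best
  Position 1 ('d'): window [0,1] length 2 -- new best
  Position 2 ('a'): window [0,2] length 3 -- new best
  Position 3 ('h'): window [0,3] length 4 -- new best
  Position 4 ('e'): window [0,4] length 5 -- new best
  Position 5 ('h'): repeat (last at 3), move window start to 4
  Position 5 ('h'): window [4,5] length 2
  Position 6 ('f'): window [4,6] length 3
  Position 7 ('c'): window [4,7] length 4
Longest substring with no repeats: "bdahe" with length 5

5


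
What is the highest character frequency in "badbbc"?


Input: badbbc
Character counts:
  'a': 1
  'b': 3
  'c': 1
  'd': 1
Maximum frequency: 3

3


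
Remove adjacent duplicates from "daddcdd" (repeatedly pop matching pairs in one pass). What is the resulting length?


Input: daddcdd
Stack-based adjacent duplicate removal:
  Read 'd': push. Stack: d
  Read 'a': push. Stack: da
  Read 'd': push. Stack: dad
  Read 'd': matches stack top 'd' => pop. Stack: da
  Read 'c': push. Stack: dac
  Read 'd': push. Stack: dacd
  Read 'd': matches stack top 'd' => pop. Stack: dac
Final stack: "dac" (length 3)

3


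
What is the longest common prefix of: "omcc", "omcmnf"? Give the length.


Words: omcc, omcmnf
  Position 0: all 'o' => match
  Position 1: all 'm' => match
  Position 2: all 'c' => match
  Position 3: ('c', 'm') => mismatch, stop
LCP = "omc" (length 3)

3


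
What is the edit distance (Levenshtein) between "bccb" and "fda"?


Computing edit distance: "bccb" -> "fda"
DP table:
           f    d    a
      0    1    2    3
  b   1    1    2    3
  c   2    2    2    3
  c   3    3    3    3
  b   4    4    4    4
Edit distance = dp[4][3] = 4

4


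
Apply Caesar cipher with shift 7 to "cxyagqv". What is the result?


Caesar cipher: shift "cxyagqv" by 7
  'c' (pos 2) + 7 = pos 9 = 'j'
  'x' (pos 23) + 7 = pos 4 = 'e'
  'y' (pos 24) + 7 = pos 5 = 'f'
  'a' (pos 0) + 7 = pos 7 = 'h'
  'g' (pos 6) + 7 = pos 13 = 'n'
  'q' (pos 16) + 7 = pos 23 = 'x'
  'v' (pos 21) + 7 = pos 2 = 'c'
Result: jefhnxc

jefhnxc


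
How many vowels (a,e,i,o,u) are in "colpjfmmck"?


Input: colpjfmmck
Checking each character:
  'c' at position 0: consonant
  'o' at position 1: vowel (running total: 1)
  'l' at position 2: consonant
  'p' at position 3: consonant
  'j' at position 4: consonant
  'f' at position 5: consonant
  'm' at position 6: consonant
  'm' at position 7: consonant
  'c' at position 8: consonant
  'k' at position 9: consonant
Total vowels: 1

1


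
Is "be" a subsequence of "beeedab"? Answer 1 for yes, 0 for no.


Check if "be" is a subsequence of "beeedab"
Greedy scan:
  Position 0 ('b'): matches sub[0] = 'b'
  Position 1 ('e'): matches sub[1] = 'e'
  Position 2 ('e'): no match needed
  Position 3 ('e'): no match needed
  Position 4 ('d'): no match needed
  Position 5 ('a'): no match needed
  Position 6 ('b'): no match needed
All 2 characters matched => is a subsequence

1


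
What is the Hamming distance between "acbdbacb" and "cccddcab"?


Comparing "acbdbacb" and "cccddcab" position by position:
  Position 0: 'a' vs 'c' => differ
  Position 1: 'c' vs 'c' => same
  Position 2: 'b' vs 'c' => differ
  Position 3: 'd' vs 'd' => same
  Position 4: 'b' vs 'd' => differ
  Position 5: 'a' vs 'c' => differ
  Position 6: 'c' vs 'a' => differ
  Position 7: 'b' vs 'b' => same
Total differences (Hamming distance): 5

5


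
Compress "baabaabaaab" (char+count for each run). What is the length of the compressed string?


Input: baabaabaaab
Runs:
  'b' x 1 => "b1"
  'a' x 2 => "a2"
  'b' x 1 => "b1"
  'a' x 2 => "a2"
  'b' x 1 => "b1"
  'a' x 3 => "a3"
  'b' x 1 => "b1"
Compressed: "b1a2b1a2b1a3b1"
Compressed length: 14

14


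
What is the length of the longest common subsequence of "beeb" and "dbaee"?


LCS of "beeb" and "dbaee"
DP table:
           d    b    a    e    e
      0    0    0    0    0    0
  b   0    0    1    1    1    1
  e   0    0    1    1    2    2
  e   0    0    1    1    2    3
  b   0    0    1    1    2    3
LCS length = dp[4][5] = 3

3


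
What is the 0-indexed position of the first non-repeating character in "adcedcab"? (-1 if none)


Input: adcedcab
Character frequencies:
  'a': 2
  'b': 1
  'c': 2
  'd': 2
  'e': 1
Scanning left to right for freq == 1:
  Position 0 ('a'): freq=2, skip
  Position 1 ('d'): freq=2, skip
  Position 2 ('c'): freq=2, skip
  Position 3 ('e'): unique! => answer = 3

3


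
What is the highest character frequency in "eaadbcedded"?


Input: eaadbcedded
Character counts:
  'a': 2
  'b': 1
  'c': 1
  'd': 4
  'e': 3
Maximum frequency: 4

4


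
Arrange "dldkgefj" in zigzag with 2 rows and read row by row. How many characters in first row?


Zigzag "dldkgefj" into 2 rows:
Placing characters:
  'd' => row 0
  'l' => row 1
  'd' => row 0
  'k' => row 1
  'g' => row 0
  'e' => row 1
  'f' => row 0
  'j' => row 1
Rows:
  Row 0: "ddgf"
  Row 1: "lkej"
First row length: 4

4


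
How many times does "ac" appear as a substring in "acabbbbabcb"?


Searching for "ac" in "acabbbbabcb"
Scanning each position:
  Position 0: "ac" => MATCH
  Position 1: "ca" => no
  Position 2: "ab" => no
  Position 3: "bb" => no
  Position 4: "bb" => no
  Position 5: "bb" => no
  Position 6: "ba" => no
  Position 7: "ab" => no
  Position 8: "bc" => no
  Position 9: "cb" => no
Total occurrences: 1

1


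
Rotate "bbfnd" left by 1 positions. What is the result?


Input: "bbfnd", rotate left by 1
First 1 characters: "b"
Remaining characters: "bfnd"
Concatenate remaining + first: "bfnd" + "b" = "bfndb"

bfndb


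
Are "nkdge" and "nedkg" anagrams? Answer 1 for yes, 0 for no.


Strings: "nkdge", "nedkg"
Sorted first:  degkn
Sorted second: degkn
Sorted forms match => anagrams

1


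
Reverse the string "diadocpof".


Input: diadocpof
Reading characters right to left:
  Position 8: 'f'
  Position 7: 'o'
  Position 6: 'p'
  Position 5: 'c'
  Position 4: 'o'
  Position 3: 'd'
  Position 2: 'a'
  Position 1: 'i'
  Position 0: 'd'
Reversed: fopcodaid

fopcodaid


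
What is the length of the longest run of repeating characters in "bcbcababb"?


Input: "bcbcababb"
Scanning for longest run:
  Position 1 ('c'): new char, reset run to 1
  Position 2 ('b'): new char, reset run to 1
  Position 3 ('c'): new char, reset run to 1
  Position 4 ('a'): new char, reset run to 1
  Position 5 ('b'): new char, reset run to 1
  Position 6 ('a'): new char, reset run to 1
  Position 7 ('b'): new char, reset run to 1
  Position 8 ('b'): continues run of 'b', length=2
Longest run: 'b' with length 2

2


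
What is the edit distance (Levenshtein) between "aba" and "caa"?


Computing edit distance: "aba" -> "caa"
DP table:
           c    a    a
      0    1    2    3
  a   1    1    1    2
  b   2    2    2    2
  a   3    3    2    2
Edit distance = dp[3][3] = 2

2


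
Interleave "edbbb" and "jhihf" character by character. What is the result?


Interleaving "edbbb" and "jhihf":
  Position 0: 'e' from first, 'j' from second => "ej"
  Position 1: 'd' from first, 'h' from second => "dh"
  Position 2: 'b' from first, 'i' from second => "bi"
  Position 3: 'b' from first, 'h' from second => "bh"
  Position 4: 'b' from first, 'f' from second => "bf"
Result: ejdhbibhbf

ejdhbibhbf


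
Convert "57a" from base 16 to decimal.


Input: "57a" in base 16
Positional expansion:
  Digit '5' (value 5) x 16^2 = 1280
  Digit '7' (value 7) x 16^1 = 112
  Digit 'a' (value 10) x 16^0 = 10
Sum = 1402

1402


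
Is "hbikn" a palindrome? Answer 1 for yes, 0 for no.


Input: hbikn
Reversed: nkibh
  Compare pos 0 ('h') with pos 4 ('n'): MISMATCH
  Compare pos 1 ('b') with pos 3 ('k'): MISMATCH
Result: not a palindrome

0


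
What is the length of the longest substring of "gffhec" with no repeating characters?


Input: "gffhec"
Sliding window (track last position of each char):
  Position 0 ('g'): window [0,0] length 1 -- new best
  Position 1 ('f'): window [0,1] length 2 -- new best
  Position 2 ('f'): repeat (last at 1), move window start to 2
  Position 2 ('f'): window [2,2] length 1
  Position 3 ('h'): window [2,3] length 2
  Position 4 ('e'): window [2,4] length 3 -- new best
  Position 5 ('c'): window [2,5] length 4 -- new best
Longest substring with no repeats: "fhec" with length 4

4


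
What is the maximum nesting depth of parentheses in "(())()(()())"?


Input: "(())()(()())"
Tracking depth:
  Position 0 '(': depth becomes 1
  Position 1 '(': depth becomes 2
  Position 2 ')': depth becomes 1
  Position 3 ')': depth becomes 0
  Position 4 '(': depth becomes 1
  Position 5 ')': depth becomes 0
  Position 6 '(': depth becomes 1
  Position 7 '(': depth becomes 2
  Position 8 ')': depth becomes 1
  Position 9 '(': depth becomes 2
  Position 10 ')': depth becomes 1
  Position 11 ')': depth becomes 0
Maximum depth reached: 2

2


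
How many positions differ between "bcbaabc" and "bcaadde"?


Comparing "bcbaabc" and "bcaadde" position by position:
  Position 0: 'b' vs 'b' => same
  Position 1: 'c' vs 'c' => same
  Position 2: 'b' vs 'a' => DIFFER
  Position 3: 'a' vs 'a' => same
  Position 4: 'a' vs 'd' => DIFFER
  Position 5: 'b' vs 'd' => DIFFER
  Position 6: 'c' vs 'e' => DIFFER
Positions that differ: 4

4


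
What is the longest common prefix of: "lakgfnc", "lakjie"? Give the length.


Words: lakgfnc, lakjie
  Position 0: all 'l' => match
  Position 1: all 'a' => match
  Position 2: all 'k' => match
  Position 3: ('g', 'j') => mismatch, stop
LCP = "lak" (length 3)

3


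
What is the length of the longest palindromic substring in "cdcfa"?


Input: "cdcfa"
Checking substrings for palindromes:
  [0:3] "cdc" (len 3) => palindrome
Longest palindromic substring: "cdc" with length 3

3


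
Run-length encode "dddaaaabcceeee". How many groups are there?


Input: dddaaaabcceeee
Scanning for consecutive runs:
  Group 1: 'd' x 3 (positions 0-2)
  Group 2: 'a' x 4 (positions 3-6)
  Group 3: 'b' x 1 (positions 7-7)
  Group 4: 'c' x 2 (positions 8-9)
  Group 5: 'e' x 4 (positions 10-13)
Total groups: 5

5


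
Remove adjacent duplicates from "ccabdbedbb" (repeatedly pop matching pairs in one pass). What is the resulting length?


Input: ccabdbedbb
Stack-based adjacent duplicate removal:
  Read 'c': push. Stack: c
  Read 'c': matches stack top 'c' => pop. Stack: (empty)
  Read 'a': push. Stack: a
  Read 'b': push. Stack: ab
  Read 'd': push. Stack: abd
  Read 'b': push. Stack: abdb
  Read 'e': push. Stack: abdbe
  Read 'd': push. Stack: abdbed
  Read 'b': push. Stack: abdbedb
  Read 'b': matches stack top 'b' => pop. Stack: abdbed
Final stack: "abdbed" (length 6)

6


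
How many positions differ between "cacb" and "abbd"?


Comparing "cacb" and "abbd" position by position:
  Position 0: 'c' vs 'a' => DIFFER
  Position 1: 'a' vs 'b' => DIFFER
  Position 2: 'c' vs 'b' => DIFFER
  Position 3: 'b' vs 'd' => DIFFER
Positions that differ: 4

4


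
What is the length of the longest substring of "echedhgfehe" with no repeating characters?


Input: "echedhgfehe"
Sliding window (track last position of each char):
  Position 0 ('e'): window [0,0] length 1 -- new best
  Position 1 ('c'): window [0,1] length 2 -- new best
  Position 2 ('h'): window [0,2] length 3 -- new best
  Position 3 ('e'): repeat (last at 0), move window start to 1
  Position 3 ('e'): window [1,3] length 3
  Position 4 ('d'): window [1,4] length 4 -- new best
  Position 5 ('h'): repeat (last at 2), move window start to 3
  Position 5 ('h'): window [3,5] length 3
  Position 6 ('g'): window [3,6] length 4
  Position 7 ('f'): window [3,7] length 5 -- new best
  Position 8 ('e'): repeat (last at 3), move window start to 4
  Position 8 ('e'): window [4,8] length 5
  Position 9 ('h'): repeat (last at 5), move window start to 6
  Position 9 ('h'): window [6,9] length 4
  Position 10 ('e'): repeat (last at 8), move window start to 9
  Position 10 ('e'): window [9,10] length 2
Longest substring with no repeats: "edhgf" with length 5

5


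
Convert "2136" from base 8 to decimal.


Input: "2136" in base 8
Positional expansion:
  Digit '2' (value 2) x 8^3 = 1024
  Digit '1' (value 1) x 8^2 = 64
  Digit '3' (value 3) x 8^1 = 24
  Digit '6' (value 6) x 8^0 = 6
Sum = 1118

1118


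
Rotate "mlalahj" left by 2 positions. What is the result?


Input: "mlalahj", rotate left by 2
First 2 characters: "ml"
Remaining characters: "alahj"
Concatenate remaining + first: "alahj" + "ml" = "alahjml"

alahjml


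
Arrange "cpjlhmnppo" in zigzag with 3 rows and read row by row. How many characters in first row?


Zigzag "cpjlhmnppo" into 3 rows:
Placing characters:
  'c' => row 0
  'p' => row 1
  'j' => row 2
  'l' => row 1
  'h' => row 0
  'm' => row 1
  'n' => row 2
  'p' => row 1
  'p' => row 0
  'o' => row 1
Rows:
  Row 0: "chp"
  Row 1: "plmpo"
  Row 2: "jn"
First row length: 3

3


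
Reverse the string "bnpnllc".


Input: bnpnllc
Reading characters right to left:
  Position 6: 'c'
  Position 5: 'l'
  Position 4: 'l'
  Position 3: 'n'
  Position 2: 'p'
  Position 1: 'n'
  Position 0: 'b'
Reversed: cllnpnb

cllnpnb


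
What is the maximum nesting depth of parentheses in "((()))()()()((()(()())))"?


Input: "((()))()()()((()(()())))"
Tracking depth:
  Position 0 '(': depth becomes 1
  Position 1 '(': depth becomes 2
  Position 2 '(': depth becomes 3
  Position 3 ')': depth becomes 2
  Position 4 ')': depth becomes 1
  Position 5 ')': depth becomes 0
  Position 6 '(': depth becomes 1
  Position 7 ')': depth becomes 0
  Position 8 '(': depth becomes 1
  Position 9 ')': depth becomes 0
  Position 10 '(': depth becomes 1
  Position 11 ')': depth becomes 0
  Position 12 '(': depth becomes 1
  Position 13 '(': depth becomes 2
  Position 14 '(': depth becomes 3
  Position 15 ')': depth becomes 2
  Position 16 '(': depth becomes 3
  Position 17 '(': depth becomes 4
  Position 18 ')': depth becomes 3
  Position 19 '(': depth becomes 4
  Position 20 ')': depth becomes 3
  Position 21 ')': depth becomes 2
  Position 22 ')': depth becomes 1
  Position 23 ')': depth becomes 0
Maximum depth reached: 4

4


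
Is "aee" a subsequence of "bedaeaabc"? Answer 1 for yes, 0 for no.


Check if "aee" is a subsequence of "bedaeaabc"
Greedy scan:
  Position 0 ('b'): no match needed
  Position 1 ('e'): no match needed
  Position 2 ('d'): no match needed
  Position 3 ('a'): matches sub[0] = 'a'
  Position 4 ('e'): matches sub[1] = 'e'
  Position 5 ('a'): no match needed
  Position 6 ('a'): no match needed
  Position 7 ('b'): no match needed
  Position 8 ('c'): no match needed
Only matched 2/3 characters => not a subsequence

0


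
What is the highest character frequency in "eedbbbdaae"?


Input: eedbbbdaae
Character counts:
  'a': 2
  'b': 3
  'd': 2
  'e': 3
Maximum frequency: 3

3


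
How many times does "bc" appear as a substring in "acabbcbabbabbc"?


Searching for "bc" in "acabbcbabbabbc"
Scanning each position:
  Position 0: "ac" => no
  Position 1: "ca" => no
  Position 2: "ab" => no
  Position 3: "bb" => no
  Position 4: "bc" => MATCH
  Position 5: "cb" => no
  Position 6: "ba" => no
  Position 7: "ab" => no
  Position 8: "bb" => no
  Position 9: "ba" => no
  Position 10: "ab" => no
  Position 11: "bb" => no
  Position 12: "bc" => MATCH
Total occurrences: 2

2


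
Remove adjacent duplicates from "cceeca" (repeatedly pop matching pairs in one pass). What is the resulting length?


Input: cceeca
Stack-based adjacent duplicate removal:
  Read 'c': push. Stack: c
  Read 'c': matches stack top 'c' => pop. Stack: (empty)
  Read 'e': push. Stack: e
  Read 'e': matches stack top 'e' => pop. Stack: (empty)
  Read 'c': push. Stack: c
  Read 'a': push. Stack: ca
Final stack: "ca" (length 2)

2


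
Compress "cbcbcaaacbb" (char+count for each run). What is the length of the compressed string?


Input: cbcbcaaacbb
Runs:
  'c' x 1 => "c1"
  'b' x 1 => "b1"
  'c' x 1 => "c1"
  'b' x 1 => "b1"
  'c' x 1 => "c1"
  'a' x 3 => "a3"
  'c' x 1 => "c1"
  'b' x 2 => "b2"
Compressed: "c1b1c1b1c1a3c1b2"
Compressed length: 16

16


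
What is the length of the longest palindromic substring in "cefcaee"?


Input: "cefcaee"
Checking substrings for palindromes:
  [5:7] "ee" (len 2) => palindrome
Longest palindromic substring: "ee" with length 2

2


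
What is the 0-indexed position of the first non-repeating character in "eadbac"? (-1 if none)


Input: eadbac
Character frequencies:
  'a': 2
  'b': 1
  'c': 1
  'd': 1
  'e': 1
Scanning left to right for freq == 1:
  Position 0 ('e'): unique! => answer = 0

0


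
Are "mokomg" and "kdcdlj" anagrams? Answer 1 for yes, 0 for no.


Strings: "mokomg", "kdcdlj"
Sorted first:  gkmmoo
Sorted second: cddjkl
Differ at position 0: 'g' vs 'c' => not anagrams

0


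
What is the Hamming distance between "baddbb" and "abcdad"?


Comparing "baddbb" and "abcdad" position by position:
  Position 0: 'b' vs 'a' => differ
  Position 1: 'a' vs 'b' => differ
  Position 2: 'd' vs 'c' => differ
  Position 3: 'd' vs 'd' => same
  Position 4: 'b' vs 'a' => differ
  Position 5: 'b' vs 'd' => differ
Total differences (Hamming distance): 5

5


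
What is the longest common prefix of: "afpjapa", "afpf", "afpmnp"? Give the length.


Words: afpjapa, afpf, afpmnp
  Position 0: all 'a' => match
  Position 1: all 'f' => match
  Position 2: all 'p' => match
  Position 3: ('j', 'f', 'm') => mismatch, stop
LCP = "afp" (length 3)

3


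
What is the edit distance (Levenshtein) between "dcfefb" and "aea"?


Computing edit distance: "dcfefb" -> "aea"
DP table:
           a    e    a
      0    1    2    3
  d   1    1    2    3
  c   2    2    2    3
  f   3    3    3    3
  e   4    4    3    4
  f   5    5    4    4
  b   6    6    5    5
Edit distance = dp[6][3] = 5

5


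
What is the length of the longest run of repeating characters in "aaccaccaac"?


Input: "aaccaccaac"
Scanning for longest run:
  Position 1 ('a'): continues run of 'a', length=2
  Position 2 ('c'): new char, reset run to 1
  Position 3 ('c'): continues run of 'c', length=2
  Position 4 ('a'): new char, reset run to 1
  Position 5 ('c'): new char, reset run to 1
  Position 6 ('c'): continues run of 'c', length=2
  Position 7 ('a'): new char, reset run to 1
  Position 8 ('a'): continues run of 'a', length=2
  Position 9 ('c'): new char, reset run to 1
Longest run: 'a' with length 2

2


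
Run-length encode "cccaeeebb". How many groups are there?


Input: cccaeeebb
Scanning for consecutive runs:
  Group 1: 'c' x 3 (positions 0-2)
  Group 2: 'a' x 1 (positions 3-3)
  Group 3: 'e' x 3 (positions 4-6)
  Group 4: 'b' x 2 (positions 7-8)
Total groups: 4

4


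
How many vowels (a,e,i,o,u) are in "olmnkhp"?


Input: olmnkhp
Checking each character:
  'o' at position 0: vowel (running total: 1)
  'l' at position 1: consonant
  'm' at position 2: consonant
  'n' at position 3: consonant
  'k' at position 4: consonant
  'h' at position 5: consonant
  'p' at position 6: consonant
Total vowels: 1

1


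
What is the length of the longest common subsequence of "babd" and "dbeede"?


LCS of "babd" and "dbeede"
DP table:
           d    b    e    e    d    e
      0    0    0    0    0    0    0
  b   0    0    1    1    1    1    1
  a   0    0    1    1    1    1    1
  b   0    0    1    1    1    1    1
  d   0    1    1    1    1    2    2
LCS length = dp[4][6] = 2

2


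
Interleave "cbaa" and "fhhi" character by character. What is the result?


Interleaving "cbaa" and "fhhi":
  Position 0: 'c' from first, 'f' from second => "cf"
  Position 1: 'b' from first, 'h' from second => "bh"
  Position 2: 'a' from first, 'h' from second => "ah"
  Position 3: 'a' from first, 'i' from second => "ai"
Result: cfbhahai

cfbhahai


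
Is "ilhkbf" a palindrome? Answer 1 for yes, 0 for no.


Input: ilhkbf
Reversed: fbkhli
  Compare pos 0 ('i') with pos 5 ('f'): MISMATCH
  Compare pos 1 ('l') with pos 4 ('b'): MISMATCH
  Compare pos 2 ('h') with pos 3 ('k'): MISMATCH
Result: not a palindrome

0


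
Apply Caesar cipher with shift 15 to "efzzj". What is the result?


Caesar cipher: shift "efzzj" by 15
  'e' (pos 4) + 15 = pos 19 = 't'
  'f' (pos 5) + 15 = pos 20 = 'u'
  'z' (pos 25) + 15 = pos 14 = 'o'
  'z' (pos 25) + 15 = pos 14 = 'o'
  'j' (pos 9) + 15 = pos 24 = 'y'
Result: tuooy

tuooy


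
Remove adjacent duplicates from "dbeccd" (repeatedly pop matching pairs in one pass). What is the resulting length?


Input: dbeccd
Stack-based adjacent duplicate removal:
  Read 'd': push. Stack: d
  Read 'b': push. Stack: db
  Read 'e': push. Stack: dbe
  Read 'c': push. Stack: dbec
  Read 'c': matches stack top 'c' => pop. Stack: dbe
  Read 'd': push. Stack: dbed
Final stack: "dbed" (length 4)

4


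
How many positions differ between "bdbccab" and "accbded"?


Comparing "bdbccab" and "accbded" position by position:
  Position 0: 'b' vs 'a' => DIFFER
  Position 1: 'd' vs 'c' => DIFFER
  Position 2: 'b' vs 'c' => DIFFER
  Position 3: 'c' vs 'b' => DIFFER
  Position 4: 'c' vs 'd' => DIFFER
  Position 5: 'a' vs 'e' => DIFFER
  Position 6: 'b' vs 'd' => DIFFER
Positions that differ: 7

7


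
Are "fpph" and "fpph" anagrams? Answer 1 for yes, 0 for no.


Strings: "fpph", "fpph"
Sorted first:  fhpp
Sorted second: fhpp
Sorted forms match => anagrams

1


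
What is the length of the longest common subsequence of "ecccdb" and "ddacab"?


LCS of "ecccdb" and "ddacab"
DP table:
           d    d    a    c    a    b
      0    0    0    0    0    0    0
  e   0    0    0    0    0    0    0
  c   0    0    0    0    1    1    1
  c   0    0    0    0    1    1    1
  c   0    0    0    0    1    1    1
  d   0    1    1    1    1    1    1
  b   0    1    1    1    1    1    2
LCS length = dp[6][6] = 2

2


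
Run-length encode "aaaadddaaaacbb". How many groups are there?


Input: aaaadddaaaacbb
Scanning for consecutive runs:
  Group 1: 'a' x 4 (positions 0-3)
  Group 2: 'd' x 3 (positions 4-6)
  Group 3: 'a' x 4 (positions 7-10)
  Group 4: 'c' x 1 (positions 11-11)
  Group 5: 'b' x 2 (positions 12-13)
Total groups: 5

5


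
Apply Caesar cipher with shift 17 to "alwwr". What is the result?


Caesar cipher: shift "alwwr" by 17
  'a' (pos 0) + 17 = pos 17 = 'r'
  'l' (pos 11) + 17 = pos 2 = 'c'
  'w' (pos 22) + 17 = pos 13 = 'n'
  'w' (pos 22) + 17 = pos 13 = 'n'
  'r' (pos 17) + 17 = pos 8 = 'i'
Result: rcnni

rcnni


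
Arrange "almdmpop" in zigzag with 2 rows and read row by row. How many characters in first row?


Zigzag "almdmpop" into 2 rows:
Placing characters:
  'a' => row 0
  'l' => row 1
  'm' => row 0
  'd' => row 1
  'm' => row 0
  'p' => row 1
  'o' => row 0
  'p' => row 1
Rows:
  Row 0: "ammo"
  Row 1: "ldpp"
First row length: 4

4


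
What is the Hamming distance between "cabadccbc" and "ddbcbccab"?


Comparing "cabadccbc" and "ddbcbccab" position by position:
  Position 0: 'c' vs 'd' => differ
  Position 1: 'a' vs 'd' => differ
  Position 2: 'b' vs 'b' => same
  Position 3: 'a' vs 'c' => differ
  Position 4: 'd' vs 'b' => differ
  Position 5: 'c' vs 'c' => same
  Position 6: 'c' vs 'c' => same
  Position 7: 'b' vs 'a' => differ
  Position 8: 'c' vs 'b' => differ
Total differences (Hamming distance): 6

6
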